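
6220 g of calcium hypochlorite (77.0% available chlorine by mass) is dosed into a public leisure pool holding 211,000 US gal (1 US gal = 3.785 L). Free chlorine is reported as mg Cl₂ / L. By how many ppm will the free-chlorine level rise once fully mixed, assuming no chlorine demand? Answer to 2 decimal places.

Volume: 211,000 US gal × 3.785 L/gal = 798,635 L.
Available chlorine delivered: 6220 g × 0.77 = 4789 g as Cl₂.
Concentration rise: 4789 g / 798,635 L = 5.997 mg/L = 6.00 ppm.

6.00 ppm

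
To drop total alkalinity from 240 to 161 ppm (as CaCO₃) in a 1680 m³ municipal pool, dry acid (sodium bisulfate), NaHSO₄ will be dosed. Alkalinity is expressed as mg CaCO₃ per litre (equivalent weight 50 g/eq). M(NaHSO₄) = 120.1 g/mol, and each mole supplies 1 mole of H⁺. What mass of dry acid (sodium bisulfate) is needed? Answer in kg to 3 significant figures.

Volume: 1680 m³ = 1,680,000 L.
Alkalinity to neutralize: (240 − 161) = 79 mg/L as CaCO₃ × 1,680,000 L = 132,700 g as CaCO₃.
Equivalents of H⁺ required: 132,700 ÷ 50 g/eq = 2654 eq = 2654 mol NaHSO₄.
Mass of NaHSO₄: 2654 × 120.1 = 318,800 g.

319 kg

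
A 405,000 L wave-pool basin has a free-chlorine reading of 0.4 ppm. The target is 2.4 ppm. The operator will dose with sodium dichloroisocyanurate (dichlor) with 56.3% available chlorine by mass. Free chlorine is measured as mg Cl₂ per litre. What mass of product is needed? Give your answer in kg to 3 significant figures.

1.44 kg

Chlorine deficit: 2.4 − 0.4 = 2 ppm = 2 mg/L as Cl₂.
Cl₂ equivalent needed: 2 mg/L × 405,000 L = 810,000 mg = 810 g.
Product at 56.3% available chlorine: 810 / 0.563 = 1439 g.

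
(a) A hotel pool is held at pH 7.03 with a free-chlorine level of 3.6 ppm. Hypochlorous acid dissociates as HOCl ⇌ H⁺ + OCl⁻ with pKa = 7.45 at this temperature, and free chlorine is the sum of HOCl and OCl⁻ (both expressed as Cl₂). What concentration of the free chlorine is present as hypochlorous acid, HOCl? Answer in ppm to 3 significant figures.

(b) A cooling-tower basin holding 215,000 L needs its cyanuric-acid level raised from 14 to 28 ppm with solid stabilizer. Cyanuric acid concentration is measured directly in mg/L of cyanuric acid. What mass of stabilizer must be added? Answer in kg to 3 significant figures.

(a) 2.61 ppm; (b) 3.01 kg

(a) [OCl⁻]/[HOCl] = 10^(pH − pKa) = 10^(7.03 − 7.45) = 10^-0.42 = 0.3802.
(a) Fraction as HOCl = 1 / (1 + 0.3802) = 0.7245.
(a) HOCl = 0.7245 × 3.6 ppm = 2.608 ppm.

(b) CYA to add: (28 − 14) = 14 mg/L × 215,000 L = 3010 g cyanuric acid.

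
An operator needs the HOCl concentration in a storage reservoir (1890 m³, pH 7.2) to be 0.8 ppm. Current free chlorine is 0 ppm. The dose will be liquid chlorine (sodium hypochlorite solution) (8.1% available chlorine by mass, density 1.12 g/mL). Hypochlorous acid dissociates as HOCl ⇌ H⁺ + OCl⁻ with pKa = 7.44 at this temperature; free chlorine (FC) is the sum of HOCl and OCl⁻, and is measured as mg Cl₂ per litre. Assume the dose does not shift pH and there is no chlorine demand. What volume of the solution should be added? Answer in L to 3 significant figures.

26.3 L

Volume: 1890 m³ = 1,890,000 L.
[OCl⁻]/[HOCl] = 10^(pH − pKa) = 10^(7.2 − 7.44) = 0.5754; fraction as HOCl = 1/(1 + 0.5754) = 0.6347.
Free chlorine required for 0.8 ppm HOCl: 0.8 / 0.6347 = 1.26 ppm.
FC to add: 1.26 − 0 = 1.26 mg/L as Cl₂.
Cl₂ equivalent: 1.26 mg/L × 1,890,000 L = 2382 g.
Product at 8.1% available Cl: 2382 / 0.081 = 29,410 g.
Volume: 29,410 g ÷ 1.12 g/mL = 26,260 mL.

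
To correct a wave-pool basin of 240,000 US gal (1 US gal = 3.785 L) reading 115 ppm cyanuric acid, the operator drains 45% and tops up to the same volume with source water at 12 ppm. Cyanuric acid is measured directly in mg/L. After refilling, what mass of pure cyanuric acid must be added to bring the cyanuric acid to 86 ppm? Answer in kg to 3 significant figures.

15.8 kg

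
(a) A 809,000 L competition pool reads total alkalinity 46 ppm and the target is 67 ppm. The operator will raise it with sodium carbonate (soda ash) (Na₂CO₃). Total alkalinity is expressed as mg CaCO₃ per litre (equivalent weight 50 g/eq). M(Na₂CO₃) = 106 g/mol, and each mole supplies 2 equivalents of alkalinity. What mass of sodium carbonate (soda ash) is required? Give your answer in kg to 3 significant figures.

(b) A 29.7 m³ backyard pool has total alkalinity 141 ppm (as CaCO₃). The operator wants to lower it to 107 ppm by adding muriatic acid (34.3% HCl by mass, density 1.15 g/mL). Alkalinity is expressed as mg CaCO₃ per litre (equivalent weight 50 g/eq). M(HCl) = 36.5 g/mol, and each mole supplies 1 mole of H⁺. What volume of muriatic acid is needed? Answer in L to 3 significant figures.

(a) Alkalinity to add: (67 − 46) = 21 mg/L as CaCO₃ × 809,000 L = 16,990 g as CaCO₃.
(a) Equivalents: 16,990 g ÷ 50 g/eq = 339.8 eq.
(a) Each mole of Na₂CO₃ supplies 2 eq, so 339.8 / 2 = 169.9 mol.
(a) Mass: 169.9 mol × 106 g/mol = 18,010 g.

(b) Volume: 29.7 m³ = 29,700 L.
(b) Alkalinity to neutralize: (141 − 107) = 34 mg/L as CaCO₃ × 29,700 L = 1010 g as CaCO₃.
(b) Equivalents of H⁺ required: 1010 ÷ 50 g/eq = 20.2 eq = 20.2 mol HCl.
(b) Mass of HCl: 20.2 × 36.5 = 737.2 g.
(b) Mass of 34.3% solution: 737.2 / 0.343 = 2149 g.
(b) Volume: 2149 g ÷ 1.15 g/mL = 1869 mL.

(a) 18.0 kg; (b) 1.87 L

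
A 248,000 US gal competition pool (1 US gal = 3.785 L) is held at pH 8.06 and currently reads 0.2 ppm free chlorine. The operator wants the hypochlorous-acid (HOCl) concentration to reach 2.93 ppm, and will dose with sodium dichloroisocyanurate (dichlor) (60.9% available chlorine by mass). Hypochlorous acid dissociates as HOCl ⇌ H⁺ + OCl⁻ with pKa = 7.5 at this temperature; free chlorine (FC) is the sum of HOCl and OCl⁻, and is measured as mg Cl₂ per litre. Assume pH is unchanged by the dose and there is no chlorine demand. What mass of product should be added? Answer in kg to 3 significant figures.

Volume: 248,000 US gal × 3.785 L/gal = 938,680 L.
[OCl⁻]/[HOCl] = 10^(pH − pKa) = 10^(8.06 − 7.5) = 3.631; fraction as HOCl = 1/(1 + 3.631) = 0.2159.
Free chlorine required for 2.93 ppm HOCl: 2.93 / 0.2159 = 13.57 ppm.
FC to add: 13.57 − 0.2 = 13.37 mg/L as Cl₂.
Cl₂ equivalent: 13.37 mg/L × 938,680 L = 12,550 g.
Product at 60.9% available Cl: 12,550 / 0.609 = 20,610 g.

20.6 kg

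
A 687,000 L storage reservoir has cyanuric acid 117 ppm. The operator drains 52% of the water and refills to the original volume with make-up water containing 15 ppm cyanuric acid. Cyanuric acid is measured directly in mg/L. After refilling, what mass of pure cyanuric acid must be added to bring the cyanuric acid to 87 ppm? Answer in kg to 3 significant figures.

15.8 kg

After draining 52% and refilling: 117 × 0.48 + 15 × 0.52 = 63.96 ppm.
Deficit to target: 87 − 63.96 = 23.04 mg/L.
Mass: 23.04 mg/L × 687,000 L = 15,830 g cyanuric acid.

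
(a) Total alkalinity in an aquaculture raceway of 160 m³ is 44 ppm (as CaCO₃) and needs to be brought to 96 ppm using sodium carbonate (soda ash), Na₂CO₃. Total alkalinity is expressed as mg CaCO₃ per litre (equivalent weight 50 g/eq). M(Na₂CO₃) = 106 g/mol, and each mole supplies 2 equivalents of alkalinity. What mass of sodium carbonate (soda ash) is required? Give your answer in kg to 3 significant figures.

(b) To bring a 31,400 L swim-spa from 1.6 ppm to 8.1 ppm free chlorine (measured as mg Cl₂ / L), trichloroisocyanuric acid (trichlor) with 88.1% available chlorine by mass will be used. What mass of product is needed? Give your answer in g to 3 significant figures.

(a) Volume: 160 m³ = 160,000 L.
(a) Alkalinity to add: (96 − 44) = 52 mg/L as CaCO₃ × 160,000 L = 8320 g as CaCO₃.
(a) Equivalents: 8320 g ÷ 50 g/eq = 166.4 eq.
(a) Each mole of Na₂CO₃ supplies 2 eq, so 166.4 / 2 = 83.2 mol.
(a) Mass: 83.2 mol × 106 g/mol = 8819 g.

(b) Chlorine deficit: 8.1 − 1.6 = 6.5 ppm = 6.5 mg/L as Cl₂.
(b) Cl₂ equivalent needed: 6.5 mg/L × 31,400 L = 204,100 mg = 204.1 g.
(b) Product at 88.1% available chlorine: 204.1 / 0.881 = 231.7 g.

(a) 8.82 kg; (b) 232 g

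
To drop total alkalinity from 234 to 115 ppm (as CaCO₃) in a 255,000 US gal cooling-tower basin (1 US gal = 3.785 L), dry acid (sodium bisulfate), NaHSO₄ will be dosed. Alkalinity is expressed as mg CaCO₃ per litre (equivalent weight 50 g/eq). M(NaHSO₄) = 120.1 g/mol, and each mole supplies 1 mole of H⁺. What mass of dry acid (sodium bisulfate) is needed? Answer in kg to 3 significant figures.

Volume: 255,000 US gal × 3.785 L/gal = 965,175 L.
Alkalinity to neutralize: (234 − 115) = 119 mg/L as CaCO₃ × 965,175 L = 114,900 g as CaCO₃.
Equivalents of H⁺ required: 114,900 ÷ 50 g/eq = 2297 eq = 2297 mol NaHSO₄.
Mass of NaHSO₄: 2297 × 120.1 = 275,900 g.

276 kg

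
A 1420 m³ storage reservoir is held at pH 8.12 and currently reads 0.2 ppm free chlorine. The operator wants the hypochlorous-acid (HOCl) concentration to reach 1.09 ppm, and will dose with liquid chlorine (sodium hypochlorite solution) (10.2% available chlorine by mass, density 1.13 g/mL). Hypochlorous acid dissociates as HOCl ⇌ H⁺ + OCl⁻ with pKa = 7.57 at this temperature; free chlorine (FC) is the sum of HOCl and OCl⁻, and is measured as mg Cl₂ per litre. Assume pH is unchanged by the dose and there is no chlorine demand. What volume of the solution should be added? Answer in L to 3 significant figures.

58.6 L

Volume: 1420 m³ = 1,420,000 L.
[OCl⁻]/[HOCl] = 10^(pH − pKa) = 10^(8.12 − 7.57) = 3.548; fraction as HOCl = 1/(1 + 3.548) = 0.2199.
Free chlorine required for 1.09 ppm HOCl: 1.09 / 0.2199 = 4.957 ppm.
FC to add: 4.957 − 0.2 = 4.757 mg/L as Cl₂.
Cl₂ equivalent: 4.757 mg/L × 1,420,000 L = 6756 g.
Product at 10.2% available Cl: 6756 / 0.102 = 66,230 g.
Volume: 66,230 g ÷ 1.13 g/mL = 58,610 mL.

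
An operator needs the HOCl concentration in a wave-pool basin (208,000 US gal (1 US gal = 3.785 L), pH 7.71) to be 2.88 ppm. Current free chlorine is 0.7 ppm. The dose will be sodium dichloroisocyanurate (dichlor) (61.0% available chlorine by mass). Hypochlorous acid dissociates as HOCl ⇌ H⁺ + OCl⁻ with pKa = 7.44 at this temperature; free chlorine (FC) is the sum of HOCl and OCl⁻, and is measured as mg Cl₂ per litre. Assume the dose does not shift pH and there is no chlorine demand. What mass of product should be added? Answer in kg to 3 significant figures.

9.73 kg

Volume: 208,000 US gal × 3.785 L/gal = 787,280 L.
[OCl⁻]/[HOCl] = 10^(pH − pKa) = 10^(7.71 − 7.44) = 1.862; fraction as HOCl = 1/(1 + 1.862) = 0.3494.
Free chlorine required for 2.88 ppm HOCl: 2.88 / 0.3494 = 8.243 ppm.
FC to add: 8.243 − 0.7 = 7.543 mg/L as Cl₂.
Cl₂ equivalent: 7.543 mg/L × 787,280 L = 5938 g.
Product at 61.0% available Cl: 5938 / 0.61 = 9735 g.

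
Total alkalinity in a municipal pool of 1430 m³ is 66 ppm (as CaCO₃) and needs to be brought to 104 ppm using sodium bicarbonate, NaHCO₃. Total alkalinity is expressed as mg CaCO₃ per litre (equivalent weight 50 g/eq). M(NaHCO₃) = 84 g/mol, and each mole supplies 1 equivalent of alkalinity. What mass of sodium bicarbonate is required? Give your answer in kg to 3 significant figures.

91.3 kg

Volume: 1430 m³ = 1,430,000 L.
Alkalinity to add: (104 − 66) = 38 mg/L as CaCO₃ × 1,430,000 L = 54,340 g as CaCO₃.
Equivalents: 54,340 g ÷ 50 g/eq = 1087 eq.
NaHCO₃ supplies 1 eq per mole → 1087 mol.
Mass: 1087 mol × 84 g/mol = 91,290 g.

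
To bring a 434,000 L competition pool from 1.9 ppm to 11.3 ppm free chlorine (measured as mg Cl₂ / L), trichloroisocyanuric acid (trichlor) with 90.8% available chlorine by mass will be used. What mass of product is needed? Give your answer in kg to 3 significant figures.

4.49 kg

Chlorine deficit: 11.3 − 1.9 = 9.4 ppm = 9.4 mg/L as Cl₂.
Cl₂ equivalent needed: 9.4 mg/L × 434,000 L = 4,080,000 mg = 4080 g.
Product at 90.8% available chlorine: 4080 / 0.908 = 4493 g.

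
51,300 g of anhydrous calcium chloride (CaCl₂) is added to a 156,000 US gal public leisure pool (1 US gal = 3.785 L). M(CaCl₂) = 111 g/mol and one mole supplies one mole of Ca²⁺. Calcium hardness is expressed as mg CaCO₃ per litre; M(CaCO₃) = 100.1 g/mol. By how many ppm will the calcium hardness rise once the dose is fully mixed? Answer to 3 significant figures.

Volume: 156,000 US gal × 3.785 L/gal = 590,460 L.
Moles of Ca²⁺: 51,300 g ÷ 111 g/mol = 462.2 mol.
As CaCO₃: 462.2 mol × 100.1 g/mol = 46,260 g.
Rise: 46,260 g / 590,460 L × 1000 = 78.35 mg/L.

78.3 ppm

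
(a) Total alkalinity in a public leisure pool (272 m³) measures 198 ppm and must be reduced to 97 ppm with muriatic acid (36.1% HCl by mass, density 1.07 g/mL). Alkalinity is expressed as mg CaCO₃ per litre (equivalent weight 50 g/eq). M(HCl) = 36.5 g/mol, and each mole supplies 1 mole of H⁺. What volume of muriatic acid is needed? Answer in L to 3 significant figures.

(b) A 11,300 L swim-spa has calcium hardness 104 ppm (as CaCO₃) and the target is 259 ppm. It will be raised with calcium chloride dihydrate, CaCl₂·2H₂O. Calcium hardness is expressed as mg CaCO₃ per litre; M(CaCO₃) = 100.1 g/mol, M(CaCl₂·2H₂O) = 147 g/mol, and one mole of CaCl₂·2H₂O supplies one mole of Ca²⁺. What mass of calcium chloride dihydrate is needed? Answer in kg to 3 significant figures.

(a) 51.9 L; (b) 2.57 kg

(a) Volume: 272 m³ = 272,000 L.
(a) Alkalinity to neutralize: (198 − 97) = 101 mg/L as CaCO₃ × 272,000 L = 27,470 g as CaCO₃.
(a) Equivalents of H⁺ required: 27,470 ÷ 50 g/eq = 549.4 eq = 549.4 mol HCl.
(a) Mass of HCl: 549.4 × 36.5 = 20,050 g.
(a) Mass of 36.1% solution: 20,050 / 0.361 = 55,550 g.
(a) Volume: 55,550 g ÷ 1.07 g/mL = 51,920 mL.

(b) Hardness to add: (259 − 104) = 155 mg/L as CaCO₃ × 11,300 L = 1752 g as CaCO₃.
(b) Moles of Ca²⁺ (1 mol Ca²⁺ ≡ 1 mol CaCO₃): 1752 / 100.1 g/mol = 17.5 mol.
(b) Mass of CaCl₂·2H₂O: 17.5 × 147 = 2572 g.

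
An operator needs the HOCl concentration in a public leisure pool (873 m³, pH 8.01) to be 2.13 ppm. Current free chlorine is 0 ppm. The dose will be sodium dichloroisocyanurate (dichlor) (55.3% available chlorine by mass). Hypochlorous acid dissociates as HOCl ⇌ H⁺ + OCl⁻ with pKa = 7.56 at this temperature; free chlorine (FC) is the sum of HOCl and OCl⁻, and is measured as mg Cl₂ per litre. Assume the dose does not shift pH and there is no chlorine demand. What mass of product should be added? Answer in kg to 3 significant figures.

Volume: 873 m³ = 873,000 L.
[OCl⁻]/[HOCl] = 10^(pH − pKa) = 10^(8.01 − 7.56) = 2.818; fraction as HOCl = 1/(1 + 2.818) = 0.2619.
Free chlorine required for 2.13 ppm HOCl: 2.13 / 0.2619 = 8.133 ppm.
FC to add: 8.133 − 0 = 8.133 mg/L as Cl₂.
Cl₂ equivalent: 8.133 mg/L × 873,000 L = 7100 g.
Product at 55.3% available Cl: 7100 / 0.553 = 12,840 g.

12.8 kg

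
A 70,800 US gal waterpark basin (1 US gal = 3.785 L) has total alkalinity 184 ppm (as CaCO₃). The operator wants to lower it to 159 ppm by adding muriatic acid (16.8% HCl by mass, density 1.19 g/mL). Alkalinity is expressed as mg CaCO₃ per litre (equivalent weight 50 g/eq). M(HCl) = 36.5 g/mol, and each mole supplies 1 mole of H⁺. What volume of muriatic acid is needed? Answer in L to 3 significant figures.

24.5 L

Volume: 70,800 US gal × 3.785 L/gal = 267,978 L.
Alkalinity to neutralize: (184 − 159) = 25 mg/L as CaCO₃ × 267,978 L = 6699 g as CaCO₃.
Equivalents of H⁺ required: 6699 ÷ 50 g/eq = 134 eq = 134 mol HCl.
Mass of HCl: 134 × 36.5 = 4891 g.
Mass of 16.8% solution: 4891 / 0.168 = 29,110 g.
Volume: 29,110 g ÷ 1.19 g/mL = 24,460 mL.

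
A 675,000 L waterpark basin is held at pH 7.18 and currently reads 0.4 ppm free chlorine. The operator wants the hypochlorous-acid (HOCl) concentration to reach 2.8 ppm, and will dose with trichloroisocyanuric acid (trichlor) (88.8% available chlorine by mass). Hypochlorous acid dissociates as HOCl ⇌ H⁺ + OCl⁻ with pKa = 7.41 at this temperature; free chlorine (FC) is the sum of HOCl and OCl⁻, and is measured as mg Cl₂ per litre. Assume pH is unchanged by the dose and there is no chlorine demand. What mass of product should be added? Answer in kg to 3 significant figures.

3.08 kg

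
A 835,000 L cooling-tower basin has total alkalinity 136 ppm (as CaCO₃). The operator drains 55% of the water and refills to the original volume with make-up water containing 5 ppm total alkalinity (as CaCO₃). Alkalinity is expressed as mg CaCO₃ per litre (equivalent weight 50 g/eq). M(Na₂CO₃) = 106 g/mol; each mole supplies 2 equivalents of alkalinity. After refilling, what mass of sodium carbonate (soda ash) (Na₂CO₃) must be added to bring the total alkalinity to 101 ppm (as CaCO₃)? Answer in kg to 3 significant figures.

32.8 kg

After draining 55% and refilling: 136 × 0.45 + 5 × 0.55 = 63.95 ppm.
Deficit to target: 101 − 63.95 = 37.05 mg/L.
As CaCO₃: 37.05 mg/L × 835,000 L = 30,940 g; ÷ 50 g/eq ÷ 2 = 309.4 mol Na₂CO₃.
Mass: 309.4 × 106 = 32,790 g.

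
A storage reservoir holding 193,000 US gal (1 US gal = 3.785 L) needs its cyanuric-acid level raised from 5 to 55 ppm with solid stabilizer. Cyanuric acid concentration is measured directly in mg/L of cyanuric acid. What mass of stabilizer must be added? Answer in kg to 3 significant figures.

Volume: 193,000 US gal × 3.785 L/gal = 730,505 L.
CYA to add: (55 − 5) = 50 mg/L × 730,505 L = 36,530 g cyanuric acid.

36.5 kg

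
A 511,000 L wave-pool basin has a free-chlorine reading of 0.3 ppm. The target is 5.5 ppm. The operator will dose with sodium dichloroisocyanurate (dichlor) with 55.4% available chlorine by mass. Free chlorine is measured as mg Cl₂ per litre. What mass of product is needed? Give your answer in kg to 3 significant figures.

4.80 kg

Chlorine deficit: 5.5 − 0.3 = 5.2 ppm = 5.2 mg/L as Cl₂.
Cl₂ equivalent needed: 5.2 mg/L × 511,000 L = 2,657,000 mg = 2657 g.
Product at 55.4% available chlorine: 2657 / 0.554 = 4796 g.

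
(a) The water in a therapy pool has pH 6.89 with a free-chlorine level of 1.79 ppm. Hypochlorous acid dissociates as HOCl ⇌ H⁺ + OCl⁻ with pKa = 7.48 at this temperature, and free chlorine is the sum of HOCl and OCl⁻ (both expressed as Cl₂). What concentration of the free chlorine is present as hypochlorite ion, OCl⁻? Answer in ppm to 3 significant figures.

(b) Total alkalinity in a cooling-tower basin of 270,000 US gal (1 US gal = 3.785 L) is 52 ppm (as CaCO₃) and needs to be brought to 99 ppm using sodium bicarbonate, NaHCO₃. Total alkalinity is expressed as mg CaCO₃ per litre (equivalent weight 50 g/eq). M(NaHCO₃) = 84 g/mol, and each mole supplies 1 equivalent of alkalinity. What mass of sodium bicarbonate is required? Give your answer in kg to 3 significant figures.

(a) [OCl⁻]/[HOCl] = 10^(pH − pKa) = 10^(6.89 − 7.48) = 10^-0.59 = 0.257.
(a) Fraction as HOCl = 1 / (1 + 0.257) = 0.7955.
(a) OCl⁻ = (1 − 0.7955) × 1.79 ppm = 0.366 ppm.

(b) Volume: 270,000 US gal × 3.785 L/gal = 1,021,950 L.
(b) Alkalinity to add: (99 − 52) = 47 mg/L as CaCO₃ × 1,021,950 L = 48,030 g as CaCO₃.
(b) Equivalents: 48,030 g ÷ 50 g/eq = 960.6 eq.
(b) NaHCO₃ supplies 1 eq per mole → 960.6 mol.
(b) Mass: 960.6 mol × 84 g/mol = 80,690 g.

(a) 0.366 ppm; (b) 80.7 kg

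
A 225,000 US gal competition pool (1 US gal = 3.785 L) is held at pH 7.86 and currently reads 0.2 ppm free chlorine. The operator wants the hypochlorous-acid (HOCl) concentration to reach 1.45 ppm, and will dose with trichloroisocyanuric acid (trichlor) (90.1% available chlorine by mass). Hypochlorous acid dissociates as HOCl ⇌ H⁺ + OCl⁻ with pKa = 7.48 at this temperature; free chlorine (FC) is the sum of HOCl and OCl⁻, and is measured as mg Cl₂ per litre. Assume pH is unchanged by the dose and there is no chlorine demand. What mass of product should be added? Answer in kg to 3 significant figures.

4.47 kg

Volume: 225,000 US gal × 3.785 L/gal = 851,625 L.
[OCl⁻]/[HOCl] = 10^(pH − pKa) = 10^(7.86 − 7.48) = 2.399; fraction as HOCl = 1/(1 + 2.399) = 0.2942.
Free chlorine required for 1.45 ppm HOCl: 1.45 / 0.2942 = 4.928 ppm.
FC to add: 4.928 − 0.2 = 4.728 mg/L as Cl₂.
Cl₂ equivalent: 4.728 mg/L × 851,625 L = 4027 g.
Product at 90.1% available Cl: 4027 / 0.901 = 4469 g.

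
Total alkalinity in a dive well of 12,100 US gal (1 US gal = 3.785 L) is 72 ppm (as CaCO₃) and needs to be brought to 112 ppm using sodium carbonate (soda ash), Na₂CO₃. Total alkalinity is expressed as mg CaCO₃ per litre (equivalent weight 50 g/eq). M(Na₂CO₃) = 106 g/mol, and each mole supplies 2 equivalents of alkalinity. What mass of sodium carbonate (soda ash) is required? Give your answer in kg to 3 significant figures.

Volume: 12,100 US gal × 3.785 L/gal = 45,798 L.
Alkalinity to add: (112 − 72) = 40 mg/L as CaCO₃ × 45,798 L = 1832 g as CaCO₃.
Equivalents: 1832 g ÷ 50 g/eq = 36.64 eq.
Each mole of Na₂CO₃ supplies 2 eq, so 36.64 / 2 = 18.32 mol.
Mass: 18.32 mol × 106 g/mol = 1942 g.

1.94 kg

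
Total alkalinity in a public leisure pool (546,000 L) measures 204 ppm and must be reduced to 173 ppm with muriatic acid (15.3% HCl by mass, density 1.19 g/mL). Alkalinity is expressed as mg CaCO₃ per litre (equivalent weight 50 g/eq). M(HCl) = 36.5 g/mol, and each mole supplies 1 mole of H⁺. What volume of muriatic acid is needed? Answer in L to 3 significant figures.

67.9 L

Alkalinity to neutralize: (204 − 173) = 31 mg/L as CaCO₃ × 546,000 L = 16,930 g as CaCO₃.
Equivalents of H⁺ required: 16,930 ÷ 50 g/eq = 338.5 eq = 338.5 mol HCl.
Mass of HCl: 338.5 × 36.5 = 12,360 g.
Mass of 15.3% solution: 12,360 / 0.153 = 80,760 g.
Volume: 80,760 g ÷ 1.19 g/mL = 67,860 mL.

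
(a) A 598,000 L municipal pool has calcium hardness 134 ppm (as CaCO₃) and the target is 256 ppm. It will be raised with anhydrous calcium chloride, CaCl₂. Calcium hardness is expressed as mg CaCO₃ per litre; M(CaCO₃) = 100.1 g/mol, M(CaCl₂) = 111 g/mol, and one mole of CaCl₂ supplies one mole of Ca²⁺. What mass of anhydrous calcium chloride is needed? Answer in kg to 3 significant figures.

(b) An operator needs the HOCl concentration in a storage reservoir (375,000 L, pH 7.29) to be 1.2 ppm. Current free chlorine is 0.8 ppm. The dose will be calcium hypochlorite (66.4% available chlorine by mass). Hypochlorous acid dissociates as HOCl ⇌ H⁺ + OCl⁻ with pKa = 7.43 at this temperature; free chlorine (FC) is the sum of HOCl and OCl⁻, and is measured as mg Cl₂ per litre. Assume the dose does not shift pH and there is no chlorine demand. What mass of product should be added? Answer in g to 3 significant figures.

(a) Hardness to add: (256 − 134) = 122 mg/L as CaCO₃ × 598,000 L = 72,960 g as CaCO₃.
(a) Moles of Ca²⁺ (1 mol Ca²⁺ ≡ 1 mol CaCO₃): 72,960 / 100.1 g/mol = 728.8 mol.
(a) Mass of CaCl₂: 728.8 × 111 = 80,900 g.

(b) [OCl⁻]/[HOCl] = 10^(pH − pKa) = 10^(7.29 − 7.43) = 0.7244; fraction as HOCl = 1/(1 + 0.7244) = 0.5799.
(b) Free chlorine required for 1.2 ppm HOCl: 1.2 / 0.5799 = 2.069 ppm.
(b) FC to add: 2.069 − 0.8 = 1.269 mg/L as Cl₂.
(b) Cl₂ equivalent: 1.269 mg/L × 375,000 L = 476 g.
(b) Product at 66.4% available Cl: 476 / 0.664 = 716.9 g.

(a) 80.9 kg; (b) 717 g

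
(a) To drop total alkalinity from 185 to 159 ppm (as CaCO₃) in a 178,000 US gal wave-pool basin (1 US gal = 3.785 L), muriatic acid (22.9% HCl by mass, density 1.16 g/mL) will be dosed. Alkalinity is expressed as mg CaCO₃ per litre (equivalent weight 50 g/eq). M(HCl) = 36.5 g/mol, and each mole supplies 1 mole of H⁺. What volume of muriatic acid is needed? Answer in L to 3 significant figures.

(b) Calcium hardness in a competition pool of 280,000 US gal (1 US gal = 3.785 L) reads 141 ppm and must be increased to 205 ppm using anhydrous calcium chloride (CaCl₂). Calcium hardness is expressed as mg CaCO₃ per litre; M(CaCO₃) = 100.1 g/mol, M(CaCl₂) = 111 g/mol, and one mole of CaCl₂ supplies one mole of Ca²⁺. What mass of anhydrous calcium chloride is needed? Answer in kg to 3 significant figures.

(a) 48.1 L; (b) 75.2 kg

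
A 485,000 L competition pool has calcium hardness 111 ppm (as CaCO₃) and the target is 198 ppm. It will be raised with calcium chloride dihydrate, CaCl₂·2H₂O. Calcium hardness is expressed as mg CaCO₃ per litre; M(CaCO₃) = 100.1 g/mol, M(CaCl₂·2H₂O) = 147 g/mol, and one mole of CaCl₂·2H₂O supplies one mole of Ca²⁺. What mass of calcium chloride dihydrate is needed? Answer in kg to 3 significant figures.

62.0 kg

Hardness to add: (198 − 111) = 87 mg/L as CaCO₃ × 485,000 L = 42,200 g as CaCO₃.
Moles of Ca²⁺ (1 mol Ca²⁺ ≡ 1 mol CaCO₃): 42,200 / 100.1 g/mol = 421.5 mol.
Mass of CaCl₂·2H₂O: 421.5 × 147 = 61,960 g.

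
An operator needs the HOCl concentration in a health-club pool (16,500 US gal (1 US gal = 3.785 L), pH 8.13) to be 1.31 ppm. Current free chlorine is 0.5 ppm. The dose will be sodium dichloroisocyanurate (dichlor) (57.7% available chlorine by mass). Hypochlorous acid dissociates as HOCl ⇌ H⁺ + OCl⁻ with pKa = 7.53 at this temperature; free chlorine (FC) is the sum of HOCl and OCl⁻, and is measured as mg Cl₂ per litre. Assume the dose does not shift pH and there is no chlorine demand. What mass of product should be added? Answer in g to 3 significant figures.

Volume: 16,500 US gal × 3.785 L/gal = 62,452 L.
[OCl⁻]/[HOCl] = 10^(pH − pKa) = 10^(8.13 − 7.53) = 3.981; fraction as HOCl = 1/(1 + 3.981) = 0.2008.
Free chlorine required for 1.31 ppm HOCl: 1.31 / 0.2008 = 6.525 ppm.
FC to add: 6.525 − 0.5 = 6.025 mg/L as Cl₂.
Cl₂ equivalent: 6.025 mg/L × 62,452 L = 376.3 g.
Product at 57.7% available Cl: 376.3 / 0.577 = 652.1 g.

652 g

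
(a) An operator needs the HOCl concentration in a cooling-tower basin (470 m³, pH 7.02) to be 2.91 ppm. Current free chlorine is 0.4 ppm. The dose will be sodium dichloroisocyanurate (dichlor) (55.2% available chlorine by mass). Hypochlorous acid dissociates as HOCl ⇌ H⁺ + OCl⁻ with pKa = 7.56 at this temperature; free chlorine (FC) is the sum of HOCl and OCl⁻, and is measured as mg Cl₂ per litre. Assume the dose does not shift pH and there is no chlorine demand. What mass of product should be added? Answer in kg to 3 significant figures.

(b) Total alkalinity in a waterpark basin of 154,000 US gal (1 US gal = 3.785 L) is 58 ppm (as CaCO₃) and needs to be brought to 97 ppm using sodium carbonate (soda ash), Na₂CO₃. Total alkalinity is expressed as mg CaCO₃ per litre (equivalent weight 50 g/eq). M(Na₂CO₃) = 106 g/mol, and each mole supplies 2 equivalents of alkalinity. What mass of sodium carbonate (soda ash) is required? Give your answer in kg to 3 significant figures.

(a) Volume: 470 m³ = 470,000 L.
(a) [OCl⁻]/[HOCl] = 10^(pH − pKa) = 10^(7.02 − 7.56) = 0.2884; fraction as HOCl = 1/(1 + 0.2884) = 0.7762.
(a) Free chlorine required for 2.91 ppm HOCl: 2.91 / 0.7762 = 3.749 ppm.
(a) FC to add: 3.749 − 0.4 = 3.349 mg/L as Cl₂.
(a) Cl₂ equivalent: 3.349 mg/L × 470,000 L = 1574 g.
(a) Product at 55.2% available Cl: 1574 / 0.552 = 2852 g.

(b) Volume: 154,000 US gal × 3.785 L/gal = 582,890 L.
(b) Alkalinity to add: (97 − 58) = 39 mg/L as CaCO₃ × 582,890 L = 22,730 g as CaCO₃.
(b) Equivalents: 22,730 g ÷ 50 g/eq = 454.7 eq.
(b) Each mole of Na₂CO₃ supplies 2 eq, so 454.7 / 2 = 227.3 mol.
(b) Mass: 227.3 mol × 106 g/mol = 24,100 g.

(a) 2.85 kg; (b) 24.1 kg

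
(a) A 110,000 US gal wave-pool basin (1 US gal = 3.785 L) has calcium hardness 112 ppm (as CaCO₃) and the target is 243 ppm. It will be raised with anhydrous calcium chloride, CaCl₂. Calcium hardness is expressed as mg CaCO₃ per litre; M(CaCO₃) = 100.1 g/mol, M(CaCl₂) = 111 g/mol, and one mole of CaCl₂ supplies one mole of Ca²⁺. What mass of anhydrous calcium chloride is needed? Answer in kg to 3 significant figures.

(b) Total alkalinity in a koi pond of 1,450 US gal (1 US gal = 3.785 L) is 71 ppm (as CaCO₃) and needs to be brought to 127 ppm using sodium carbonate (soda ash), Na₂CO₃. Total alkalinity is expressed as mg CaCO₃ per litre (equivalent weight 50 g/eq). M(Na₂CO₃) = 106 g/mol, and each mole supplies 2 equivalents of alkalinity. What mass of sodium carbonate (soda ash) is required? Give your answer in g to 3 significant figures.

(a) 60.5 kg; (b) 326 g

(a) Volume: 110,000 US gal × 3.785 L/gal = 416,350 L.
(a) Hardness to add: (243 − 112) = 131 mg/L as CaCO₃ × 416,350 L = 54,540 g as CaCO₃.
(a) Moles of Ca²⁺ (1 mol Ca²⁺ ≡ 1 mol CaCO₃): 54,540 / 100.1 g/mol = 544.9 mol.
(a) Mass of CaCl₂: 544.9 × 111 = 60,480 g.

(b) Volume: 1,450 US gal × 3.785 L/gal = 5,488 L.
(b) Alkalinity to add: (127 − 71) = 56 mg/L as CaCO₃ × 5,488 L = 307.3 g as CaCO₃.
(b) Equivalents: 307.3 g ÷ 50 g/eq = 6.147 eq.
(b) Each mole of Na₂CO₃ supplies 2 eq, so 6.147 / 2 = 3.073 mol.
(b) Mass: 3.073 mol × 106 g/mol = 325.8 g.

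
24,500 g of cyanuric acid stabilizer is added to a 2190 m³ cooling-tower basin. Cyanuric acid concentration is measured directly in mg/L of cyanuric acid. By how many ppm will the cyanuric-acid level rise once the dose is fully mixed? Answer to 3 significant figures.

11.2 ppm

Volume: 2190 m³ = 2,190,000 L.
Rise: 24,500 g / 2,190,000 L × 1000 = 11.19 mg/L.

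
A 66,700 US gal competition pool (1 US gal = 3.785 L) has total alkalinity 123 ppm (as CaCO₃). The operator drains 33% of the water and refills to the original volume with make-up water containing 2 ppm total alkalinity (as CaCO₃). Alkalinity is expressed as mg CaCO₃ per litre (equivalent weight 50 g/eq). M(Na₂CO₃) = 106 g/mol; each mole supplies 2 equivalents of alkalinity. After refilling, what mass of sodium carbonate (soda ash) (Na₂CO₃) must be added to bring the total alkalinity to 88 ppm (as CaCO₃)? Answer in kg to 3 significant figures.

1.32 kg

Volume: 66,700 US gal × 3.785 L/gal = 252,460 L.
After draining 33% and refilling: 123 × 0.67 + 2 × 0.33 = 83.07 ppm.
Deficit to target: 88 − 83.07 = 4.93 mg/L.
As CaCO₃: 4.93 mg/L × 252,460 L = 1245 g; ÷ 50 g/eq ÷ 2 = 12.45 mol Na₂CO₃.
Mass: 12.45 × 106 = 1319 g.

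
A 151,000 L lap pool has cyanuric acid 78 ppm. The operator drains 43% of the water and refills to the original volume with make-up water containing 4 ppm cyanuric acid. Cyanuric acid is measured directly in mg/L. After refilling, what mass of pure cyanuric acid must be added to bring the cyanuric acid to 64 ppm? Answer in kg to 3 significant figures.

After draining 43% and refilling: 78 × 0.57 + 4 × 0.43 = 46.18 ppm.
Deficit to target: 64 − 46.18 = 17.82 mg/L.
Mass: 17.82 mg/L × 151,000 L = 2691 g cyanuric acid.

2.69 kg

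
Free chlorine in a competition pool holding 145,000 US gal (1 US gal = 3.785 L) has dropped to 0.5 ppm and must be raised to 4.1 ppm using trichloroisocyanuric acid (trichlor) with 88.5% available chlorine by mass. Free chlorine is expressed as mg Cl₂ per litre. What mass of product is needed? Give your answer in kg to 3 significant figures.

2.23 kg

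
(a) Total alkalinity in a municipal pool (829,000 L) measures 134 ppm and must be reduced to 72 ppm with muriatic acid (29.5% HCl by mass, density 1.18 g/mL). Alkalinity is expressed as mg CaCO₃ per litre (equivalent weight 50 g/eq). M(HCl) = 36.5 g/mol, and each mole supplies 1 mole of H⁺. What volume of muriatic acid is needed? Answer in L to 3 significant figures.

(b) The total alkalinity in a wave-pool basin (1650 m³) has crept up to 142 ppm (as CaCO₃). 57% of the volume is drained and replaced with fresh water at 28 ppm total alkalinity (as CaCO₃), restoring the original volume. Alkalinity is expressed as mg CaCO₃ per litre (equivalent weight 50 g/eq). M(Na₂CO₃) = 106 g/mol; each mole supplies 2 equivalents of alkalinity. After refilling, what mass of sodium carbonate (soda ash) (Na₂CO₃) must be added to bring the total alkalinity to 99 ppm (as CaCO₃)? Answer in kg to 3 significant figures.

(a) 108 L; (b) 38.4 kg

(a) Alkalinity to neutralize: (134 − 72) = 62 mg/L as CaCO₃ × 829,000 L = 51,400 g as CaCO₃.
(a) Equivalents of H⁺ required: 51,400 ÷ 50 g/eq = 1028 eq = 1028 mol HCl.
(a) Mass of HCl: 1028 × 36.5 = 37,520 g.
(a) Mass of 29.5% solution: 37,520 / 0.295 = 127,200 g.
(a) Volume: 127,200 g ÷ 1.18 g/mL = 107,800 mL.

(b) Volume: 1650 m³ = 1,650,000 L.
(b) After draining 57% and refilling: 142 × 0.43 + 28 × 0.57 = 77.02 ppm.
(b) Deficit to target: 99 − 77.02 = 21.98 mg/L.
(b) As CaCO₃: 21.98 mg/L × 1,650,000 L = 36,270 g; ÷ 50 g/eq ÷ 2 = 362.7 mol Na₂CO₃.
(b) Mass: 362.7 × 106 = 38,440 g.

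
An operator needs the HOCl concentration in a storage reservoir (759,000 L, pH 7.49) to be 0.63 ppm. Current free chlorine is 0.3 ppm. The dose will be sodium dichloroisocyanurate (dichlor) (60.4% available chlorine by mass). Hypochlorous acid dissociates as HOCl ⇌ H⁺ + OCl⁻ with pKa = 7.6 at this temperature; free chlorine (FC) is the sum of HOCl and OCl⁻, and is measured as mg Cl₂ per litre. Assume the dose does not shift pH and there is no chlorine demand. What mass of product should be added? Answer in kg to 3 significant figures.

1.03 kg

[OCl⁻]/[HOCl] = 10^(pH − pKa) = 10^(7.49 − 7.6) = 0.7762; fraction as HOCl = 1/(1 + 0.7762) = 0.563.
Free chlorine required for 0.63 ppm HOCl: 0.63 / 0.563 = 1.119 ppm.
FC to add: 1.119 − 0.3 = 0.819 mg/L as Cl₂.
Cl₂ equivalent: 0.819 mg/L × 759,000 L = 621.6 g.
Product at 60.4% available Cl: 621.6 / 0.604 = 1029 g.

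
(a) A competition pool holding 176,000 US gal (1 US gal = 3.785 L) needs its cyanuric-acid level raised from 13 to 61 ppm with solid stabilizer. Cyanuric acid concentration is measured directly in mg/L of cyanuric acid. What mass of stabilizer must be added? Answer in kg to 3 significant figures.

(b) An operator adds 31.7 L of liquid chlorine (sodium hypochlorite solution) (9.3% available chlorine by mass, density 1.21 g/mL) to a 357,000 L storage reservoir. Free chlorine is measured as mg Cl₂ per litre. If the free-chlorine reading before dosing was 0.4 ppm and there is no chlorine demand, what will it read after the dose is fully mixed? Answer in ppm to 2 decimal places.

(a) Volume: 176,000 US gal × 3.785 L/gal = 666,160 L.
(a) CYA to add: (61 − 13) = 48 mg/L × 666,160 L = 31,980 g cyanuric acid.

(b) Mass of solution: 31.7 L × 1000 mL/L × 1.21 g/mL = 38,360 g.
(b) Available chlorine delivered: 38,360 g × 0.093 = 3567 g as Cl₂.
(b) Concentration rise: 3567 g / 357,000 L = 9.992 mg/L = 9.99 ppm.
(b) Final FC: 0.4 + 9.99 = 10.39 ppm.

(a) 32.0 kg; (b) 10.39 ppm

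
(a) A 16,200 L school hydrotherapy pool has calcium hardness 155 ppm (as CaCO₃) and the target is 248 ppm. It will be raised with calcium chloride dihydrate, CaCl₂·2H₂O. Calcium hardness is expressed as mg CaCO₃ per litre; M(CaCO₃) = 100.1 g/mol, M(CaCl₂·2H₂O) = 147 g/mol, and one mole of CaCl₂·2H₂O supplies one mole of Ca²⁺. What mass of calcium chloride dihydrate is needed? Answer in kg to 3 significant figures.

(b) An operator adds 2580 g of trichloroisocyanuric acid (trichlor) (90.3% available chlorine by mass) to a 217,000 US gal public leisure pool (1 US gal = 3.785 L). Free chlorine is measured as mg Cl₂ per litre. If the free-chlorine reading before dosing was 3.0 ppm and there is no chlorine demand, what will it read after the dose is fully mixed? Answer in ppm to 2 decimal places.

(a) 2.21 kg; (b) 5.84 ppm

(a) Hardness to add: (248 − 155) = 93 mg/L as CaCO₃ × 16,200 L = 1507 g as CaCO₃.
(a) Moles of Ca²⁺ (1 mol Ca²⁺ ≡ 1 mol CaCO₃): 1507 / 100.1 g/mol = 15.05 mol.
(a) Mass of CaCl₂·2H₂O: 15.05 × 147 = 2212 g.

(b) Volume: 217,000 US gal × 3.785 L/gal = 821,345 L.
(b) Available chlorine delivered: 2580 g × 0.903 = 2330 g as Cl₂.
(b) Concentration rise: 2330 g / 821,345 L = 2.836 mg/L = 2.84 ppm.
(b) Final FC: 3.0 + 2.84 = 5.84 ppm.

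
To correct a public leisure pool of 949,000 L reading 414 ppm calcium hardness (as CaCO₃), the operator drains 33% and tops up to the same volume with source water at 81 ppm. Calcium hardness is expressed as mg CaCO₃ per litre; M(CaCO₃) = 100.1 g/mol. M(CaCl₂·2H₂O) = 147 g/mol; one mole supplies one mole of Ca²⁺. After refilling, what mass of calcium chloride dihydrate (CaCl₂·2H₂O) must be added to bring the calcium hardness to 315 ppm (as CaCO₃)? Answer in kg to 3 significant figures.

15.2 kg

After draining 33% and refilling: 414 × 0.67 + 81 × 0.33 = 304.11 ppm.
Deficit to target: 315 − 304.11 = 10.89 mg/L.
As CaCO₃: 10.89 mg/L × 949,000 L = 10,330 g; ÷ 100.1 = 103.2 mol Ca²⁺.
Mass: 103.2 × 147 = 15,180 g.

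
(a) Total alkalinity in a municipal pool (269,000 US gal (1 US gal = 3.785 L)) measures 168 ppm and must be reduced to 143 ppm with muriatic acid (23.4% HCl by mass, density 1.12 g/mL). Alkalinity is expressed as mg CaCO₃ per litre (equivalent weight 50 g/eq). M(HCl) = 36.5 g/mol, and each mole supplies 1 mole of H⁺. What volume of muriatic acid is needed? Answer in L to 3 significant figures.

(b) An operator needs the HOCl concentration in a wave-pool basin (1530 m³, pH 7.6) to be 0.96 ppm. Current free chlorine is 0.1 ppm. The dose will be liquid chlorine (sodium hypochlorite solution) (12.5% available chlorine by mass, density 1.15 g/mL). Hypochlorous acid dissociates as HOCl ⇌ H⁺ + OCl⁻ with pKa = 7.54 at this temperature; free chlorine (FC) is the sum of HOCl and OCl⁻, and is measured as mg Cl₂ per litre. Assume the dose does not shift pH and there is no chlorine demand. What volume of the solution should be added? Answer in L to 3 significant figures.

(a) Volume: 269,000 US gal × 3.785 L/gal = 1,018,165 L.
(a) Alkalinity to neutralize: (168 − 143) = 25 mg/L as CaCO₃ × 1,018,165 L = 25,450 g as CaCO₃.
(a) Equivalents of H⁺ required: 25,450 ÷ 50 g/eq = 509.1 eq = 509.1 mol HCl.
(a) Mass of HCl: 509.1 × 36.5 = 18,580 g.
(a) Mass of 23.4% solution: 18,580 / 0.234 = 79,410 g.
(a) Volume: 79,410 g ÷ 1.12 g/mL = 70,900 mL.

(b) Volume: 1530 m³ = 1,530,000 L.
(b) [OCl⁻]/[HOCl] = 10^(pH − pKa) = 10^(7.6 − 7.54) = 1.148; fraction as HOCl = 1/(1 + 1.148) = 0.4655.
(b) Free chlorine required for 0.96 ppm HOCl: 0.96 / 0.4655 = 2.062 ppm.
(b) FC to add: 2.062 − 0.1 = 1.962 mg/L as Cl₂.
(b) Cl₂ equivalent: 1.962 mg/L × 1,530,000 L = 3002 g.
(b) Product at 12.5% available Cl: 3002 / 0.125 = 24,020 g.
(b) Volume: 24,020 g ÷ 1.15 g/mL = 20,880 mL.

(a) 70.9 L; (b) 20.9 L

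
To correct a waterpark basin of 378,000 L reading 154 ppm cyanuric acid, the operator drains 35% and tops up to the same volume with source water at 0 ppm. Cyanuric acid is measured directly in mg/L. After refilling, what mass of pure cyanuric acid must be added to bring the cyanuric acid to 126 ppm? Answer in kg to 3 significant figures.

9.79 kg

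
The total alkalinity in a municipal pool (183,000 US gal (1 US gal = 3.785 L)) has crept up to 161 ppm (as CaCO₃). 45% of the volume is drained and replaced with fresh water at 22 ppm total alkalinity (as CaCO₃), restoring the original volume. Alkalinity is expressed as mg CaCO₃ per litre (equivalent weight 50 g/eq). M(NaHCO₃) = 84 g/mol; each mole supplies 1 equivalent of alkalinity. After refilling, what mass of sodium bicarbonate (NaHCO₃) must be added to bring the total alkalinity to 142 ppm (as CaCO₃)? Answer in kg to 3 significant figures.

50.7 kg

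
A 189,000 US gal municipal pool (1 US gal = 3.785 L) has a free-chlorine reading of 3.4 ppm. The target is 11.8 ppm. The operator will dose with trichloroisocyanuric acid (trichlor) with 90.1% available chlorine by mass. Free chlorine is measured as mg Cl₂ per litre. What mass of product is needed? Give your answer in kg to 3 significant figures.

Volume: 189,000 US gal × 3.785 L/gal = 715,365 L.
Chlorine deficit: 11.8 − 3.4 = 8.4 ppm = 8.4 mg/L as Cl₂.
Cl₂ equivalent needed: 8.4 mg/L × 715,365 L = 6,009,000 mg = 6009 g.
Product at 90.1% available chlorine: 6009 / 0.901 = 6669 g.

6.67 kg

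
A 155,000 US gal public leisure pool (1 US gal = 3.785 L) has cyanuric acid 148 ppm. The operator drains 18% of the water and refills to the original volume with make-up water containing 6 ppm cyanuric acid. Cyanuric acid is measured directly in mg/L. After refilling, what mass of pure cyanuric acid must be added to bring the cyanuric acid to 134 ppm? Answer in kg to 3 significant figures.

Volume: 155,000 US gal × 3.785 L/gal = 586,675 L.
After draining 18% and refilling: 148 × 0.82 + 6 × 0.18 = 122.44 ppm.
Deficit to target: 134 − 122.44 = 11.56 mg/L.
Mass: 11.56 mg/L × 586,675 L = 6782 g cyanuric acid.

6.78 kg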